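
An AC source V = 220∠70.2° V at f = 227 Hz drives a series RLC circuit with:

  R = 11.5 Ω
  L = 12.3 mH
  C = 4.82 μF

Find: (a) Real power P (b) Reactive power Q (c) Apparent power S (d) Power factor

Step 1 — Angular frequency: ω = 2π·f = 2π·227 = 1426 rad/s.
Step 2 — Component impedances:
  R: Z = R = 11.5 Ω
  L: Z = jωL = j·1426·0.0123 = 0 + j17.54 Ω
  C: Z = 1/(jωC) = -j/(ω·C) = 0 - j145.5 Ω
Step 3 — Series combination: Z_total = R + L + C = 11.5 - j127.9 Ω = 128.4∠-84.9° Ω.
Step 4 — Source phasor: V = 220∠70.2° V = 74.52 + j207 V.
Step 5 — Current: I = V / Z = -1.553 + j0.7222 A = 1.713∠155.1° A.
Step 6 — Complex power: S = V·I* = 33.74 - j375.3 VA.
Step 7 — Real power: P = Re(S) = 33.74 W.
Step 8 — Reactive power: Q = Im(S) = -375.3 VAR.
Step 9 — Apparent power: |S| = 376.8 VA.
Step 10 — Power factor: PF = P/|S| = 0.08954 (leading).

(a) P = 33.74 W  (b) Q = -375.3 VAR  (c) S = 376.8 VA  (d) PF = 0.08954 (leading)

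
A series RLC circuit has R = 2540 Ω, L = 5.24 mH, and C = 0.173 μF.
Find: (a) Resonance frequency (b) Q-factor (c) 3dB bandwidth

Step 1 — Resonance condition Im(Z)=0 gives ω₀ = 1/√(LC).
Step 2 — ω₀ = 1/√(0.00524·1.73e-07) = 3.321e+04 rad/s.
Step 3 — f₀ = ω₀/(2π) = 5286 Hz.
Step 4 — Series Q: Q = ω₀L/R = 3.321e+04·0.00524/2540 = 0.06852.
Step 5 — 3dB bandwidth: Δω = ω₀/Q = 4.847e+05 rad/s; BW = Δω/(2π) = 7.715e+04 Hz.

(a) f₀ = 5286 Hz  (b) Q = 0.06852  (c) BW = 7.715e+04 Hz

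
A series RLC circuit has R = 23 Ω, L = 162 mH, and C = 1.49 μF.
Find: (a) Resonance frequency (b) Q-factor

Step 1 — Resonance condition Im(Z)=0 gives ω₀ = 1/√(LC).
Step 2 — ω₀ = 1/√(0.162·1.49e-06) = 2035 rad/s.
Step 3 — f₀ = ω₀/(2π) = 323.9 Hz.
Step 4 — Series Q: Q = ω₀L/R = 2035·0.162/23 = 14.34.

(a) f₀ = 323.9 Hz  (b) Q = 14.34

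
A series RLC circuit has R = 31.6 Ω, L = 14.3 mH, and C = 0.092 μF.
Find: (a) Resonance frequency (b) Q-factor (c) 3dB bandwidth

Step 1 — Resonance: ω₀ = 1/√(LC) = 1/√(0.0143·9.2e-08) = 2.757e+04 rad/s.
Step 2 — f₀ = ω₀/(2π) = 4388 Hz.
Step 3 — Series Q: Q = ω₀L/R = 2.757e+04·0.0143/31.6 = 12.48.
Step 4 — Bandwidth: Δω = ω₀/Q = 2210 rad/s; BW = Δω/(2π) = 351.7 Hz.

(a) f₀ = 4388 Hz  (b) Q = 12.48  (c) BW = 351.7 Hz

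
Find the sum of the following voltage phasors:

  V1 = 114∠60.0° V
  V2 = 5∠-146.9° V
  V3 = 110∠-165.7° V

Step 1 — Convert each phasor to rectangular form:
  V1 = 114·(cos(60.0°) + j·sin(60.0°)) = 57 + j98.73 V
  V2 = 5·(cos(-146.9°) + j·sin(-146.9°)) = -4.189 - j2.731 V
  V3 = 110·(cos(-165.7°) + j·sin(-165.7°)) = -106.6 - j27.17 V
Step 2 — Sum components: V_total = -53.78 + j68.83 V.
Step 3 — Convert to polar: |V_total| = 87.35 V, ∠V_total = 128.0°.

V_total = 87.35∠128.0° V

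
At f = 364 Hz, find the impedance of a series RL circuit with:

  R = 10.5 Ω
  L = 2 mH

Step 1 — Angular frequency: ω = 2π·f = 2π·364 = 2287 rad/s.
Step 2 — Component impedances:
  R: Z = R = 10.5 Ω
  L: Z = jωL = j·2287·0.002 = 0 + j4.574 Ω
Step 3 — Series combination: Z_total = R + L = 10.5 + j4.574 Ω = 11.45∠23.5° Ω.

Z = 10.5 + j4.574 Ω = 11.45∠23.5° Ω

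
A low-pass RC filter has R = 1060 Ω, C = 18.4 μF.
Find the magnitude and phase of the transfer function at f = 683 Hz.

Step 1 — Angular frequency: ω = 2π·683 = 4291 rad/s.
Step 2 — Transfer function: H(jω) = 1/(1 + jωRC).
Step 3 — Denominator: 1 + jωRC = 1 + j·4291·1060·1.84e-05 = 1 + j83.7.
Step 4 — H = 0.0001427 - j0.01195.
Step 5 — Magnitude: |H| = 0.01195 (-38.5 dB); phase: φ = -89.3°.

|H| = 0.01195 (-38.5 dB), φ = -89.3°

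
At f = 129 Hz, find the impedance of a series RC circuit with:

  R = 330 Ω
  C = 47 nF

Step 1 — Angular frequency: ω = 2π·f = 2π·129 = 810.5 rad/s.
Step 2 — Component impedances:
  R: Z = R = 330 Ω
  C: Z = 1/(jωC) = -j/(ω·C) = 0 - j2.625e+04 Ω
Step 3 — Series combination: Z_total = R + C = 330 - j2.625e+04 Ω = 2.625e+04∠-89.3° Ω.

Z = 330 - j2.625e+04 Ω = 2.625e+04∠-89.3° Ω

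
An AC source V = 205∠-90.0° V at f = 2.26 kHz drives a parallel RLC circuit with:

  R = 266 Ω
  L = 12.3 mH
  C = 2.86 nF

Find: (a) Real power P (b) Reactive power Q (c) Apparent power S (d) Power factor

Step 1 — Angular frequency: ω = 2π·f = 2π·2260 = 1.42e+04 rad/s.
Step 2 — Component impedances:
  R: Z = R = 266 Ω
  L: Z = jωL = j·1.42e+04·0.0123 = 0 + j174.7 Ω
  C: Z = 1/(jωC) = -j/(ω·C) = 0 - j2.462e+04 Ω
Step 3 — Parallel combination: 1/Z_total = 1/R + 1/L + 1/C; Z_total = 80.93 + j122.4 Ω = 146.7∠56.5° Ω.
Step 4 — Source phasor: V = 205∠-90.0° V = 0 - j205 V.
Step 5 — Current: I = V / Z = -1.165 - j0.7707 A = 1.397∠-146.5° A.
Step 6 — Complex power: S = V·I* = 158 + j238.9 VA.
Step 7 — Real power: P = Re(S) = 158 W.
Step 8 — Reactive power: Q = Im(S) = 238.9 VAR.
Step 9 — Apparent power: |S| = 286.4 VA.
Step 10 — Power factor: PF = P/|S| = 0.5516 (lagging).

(a) P = 158 W  (b) Q = 238.9 VAR  (c) S = 286.4 VA  (d) PF = 0.5516 (lagging)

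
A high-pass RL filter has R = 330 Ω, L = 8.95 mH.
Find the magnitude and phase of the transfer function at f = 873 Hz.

Step 1 — Angular frequency: ω = 2π·873 = 5485 rad/s.
Step 2 — Transfer function: H(jω) = jωL/(R + jωL).
Step 3 — Numerator jωL = j·49.09; denominator R + jωL = 330 + j49.09.
Step 4 — H = 0.02165 + j0.1455.
Step 5 — Magnitude: |H| = 0.1471 (-16.6 dB); phase: φ = 81.5°.

|H| = 0.1471 (-16.6 dB), φ = 81.5°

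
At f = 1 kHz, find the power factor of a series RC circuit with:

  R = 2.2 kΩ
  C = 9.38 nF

Step 1 — Angular frequency: ω = 2π·f = 2π·1000 = 6283 rad/s.
Step 2 — Component impedances:
  R: Z = R = 2200 Ω
  C: Z = 1/(jωC) = -j/(ω·C) = 0 - j1.697e+04 Ω
Step 3 — Series combination: Z_total = R + C = 2200 - j1.697e+04 Ω = 1.711e+04∠-82.6° Ω.
Step 4 — Power factor: PF = cos(φ) = Re(Z)/|Z| = 2200/1.711e+04 = 0.1286.
Step 5 — Type: Im(Z) = -1.697e+04 ⇒ leading (phase φ = -82.6°).

PF = 0.1286 (leading, φ = -82.6°)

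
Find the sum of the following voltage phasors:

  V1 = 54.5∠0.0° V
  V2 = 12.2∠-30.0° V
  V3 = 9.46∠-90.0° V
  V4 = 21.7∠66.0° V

Step 1 — Convert each phasor to rectangular form:
  V1 = 54.5·(cos(0.0°) + j·sin(0.0°)) = 54.5 V
  V2 = 12.2·(cos(-30.0°) + j·sin(-30.0°)) = 10.57 - j6.1 V
  V3 = 9.46·(cos(-90.0°) + j·sin(-90.0°)) = 0 - j9.46 V
  V4 = 21.7·(cos(66.0°) + j·sin(66.0°)) = 8.826 + j19.82 V
Step 2 — Sum components: V_total = 73.89 + j4.264 V.
Step 3 — Convert to polar: |V_total| = 74.01 V, ∠V_total = 3.3°.

V_total = 74.01∠3.3° V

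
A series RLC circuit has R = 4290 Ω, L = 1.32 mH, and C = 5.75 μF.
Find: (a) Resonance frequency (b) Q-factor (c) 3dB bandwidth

Step 1 — Resonance: ω₀ = 1/√(LC) = 1/√(0.00132·5.75e-06) = 1.148e+04 rad/s.
Step 2 — f₀ = ω₀/(2π) = 1827 Hz.
Step 3 — Series Q: Q = ω₀L/R = 1.148e+04·0.00132/4290 = 0.003532.
Step 4 — Bandwidth: Δω = ω₀/Q = 3.25e+06 rad/s; BW = Δω/(2π) = 5.173e+05 Hz.

(a) f₀ = 1827 Hz  (b) Q = 0.003532  (c) BW = 5.173e+05 Hz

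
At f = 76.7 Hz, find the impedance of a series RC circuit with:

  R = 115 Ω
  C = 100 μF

Step 1 — Angular frequency: ω = 2π·f = 2π·76.7 = 481.9 rad/s.
Step 2 — Component impedances:
  R: Z = R = 115 Ω
  C: Z = 1/(jωC) = -j/(ω·C) = 0 - j20.75 Ω
Step 3 — Series combination: Z_total = R + C = 115 - j20.75 Ω = 116.9∠-10.2° Ω.

Z = 115 - j20.75 Ω = 116.9∠-10.2° Ω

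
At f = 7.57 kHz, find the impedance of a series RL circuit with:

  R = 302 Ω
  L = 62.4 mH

Step 1 — Angular frequency: ω = 2π·f = 2π·7570 = 4.756e+04 rad/s.
Step 2 — Component impedances:
  R: Z = R = 302 Ω
  L: Z = jωL = j·4.756e+04·0.0624 = 0 + j2968 Ω
Step 3 — Series combination: Z_total = R + L = 302 + j2968 Ω = 2983∠84.2° Ω.

Z = 302 + j2968 Ω = 2983∠84.2° Ω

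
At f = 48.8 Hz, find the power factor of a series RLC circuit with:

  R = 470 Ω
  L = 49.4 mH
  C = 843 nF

Step 1 — Angular frequency: ω = 2π·f = 2π·48.8 = 306.6 rad/s.
Step 2 — Component impedances:
  R: Z = R = 470 Ω
  L: Z = jωL = j·306.6·0.0494 = 0 + j15.15 Ω
  C: Z = 1/(jωC) = -j/(ω·C) = 0 - j3869 Ω
Step 3 — Series combination: Z_total = R + L + C = 470 - j3854 Ω = 3882∠-83.0° Ω.
Step 4 — Power factor: PF = cos(φ) = Re(Z)/|Z| = 470/3882 = 0.1211.
Step 5 — Type: Im(Z) = -3854 ⇒ leading (phase φ = -83.0°).

PF = 0.1211 (leading, φ = -83.0°)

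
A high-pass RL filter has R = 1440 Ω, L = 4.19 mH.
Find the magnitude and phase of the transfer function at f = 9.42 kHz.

Step 1 — Angular frequency: ω = 2π·9420 = 5.919e+04 rad/s.
Step 2 — Transfer function: H(jω) = jωL/(R + jωL).
Step 3 — Numerator jωL = j·248; denominator R + jωL = 1440 + j248.
Step 4 — H = 0.02881 + j0.1673.
Step 5 — Magnitude: |H| = 0.1697 (-15.4 dB); phase: φ = 80.2°.

|H| = 0.1697 (-15.4 dB), φ = 80.2°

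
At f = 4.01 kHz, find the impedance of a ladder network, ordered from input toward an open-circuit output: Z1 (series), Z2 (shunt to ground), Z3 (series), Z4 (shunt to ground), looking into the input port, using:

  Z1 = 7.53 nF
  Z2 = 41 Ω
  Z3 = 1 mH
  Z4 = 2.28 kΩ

Step 1 — Angular frequency: ω = 2π·f = 2π·4010 = 2.52e+04 rad/s.
Step 2 — Component impedances:
  Z1: Z = 1/(jωC) = -j/(ω·C) = 0 - j5271 Ω
  Z2: Z = R = 41 Ω
  Z3: Z = jωL = j·2.52e+04·0.001 = 0 + j25.2 Ω
  Z4: Z = R = 2280 Ω
Step 3 — Ladder network (open output): work backward from the far end, alternating series and parallel combinations. Z_in = 40.28 - j5271 Ω = 5271∠-89.6° Ω.

Z = 40.28 - j5271 Ω = 5271∠-89.6° Ω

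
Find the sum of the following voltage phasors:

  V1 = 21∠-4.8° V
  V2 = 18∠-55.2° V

Step 1 — Convert each phasor to rectangular form:
  V1 = 21·(cos(-4.8°) + j·sin(-4.8°)) = 20.93 - j1.757 V
  V2 = 18·(cos(-55.2°) + j·sin(-55.2°)) = 10.27 - j14.78 V
Step 2 — Sum components: V_total = 31.2 - j16.54 V.
Step 3 — Convert to polar: |V_total| = 35.31 V, ∠V_total = -27.9°.

V_total = 35.31∠-27.9° V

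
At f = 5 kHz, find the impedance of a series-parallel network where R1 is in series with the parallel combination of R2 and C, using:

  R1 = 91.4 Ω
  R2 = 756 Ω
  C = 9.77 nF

Step 1 — Angular frequency: ω = 2π·f = 2π·5000 = 3.142e+04 rad/s.
Step 2 — Component impedances:
  R1: Z = R = 91.4 Ω
  R2: Z = R = 756 Ω
  C: Z = 1/(jωC) = -j/(ω·C) = 0 - j3258 Ω
Step 3 — Parallel branch: R2 || C = 1/(1/R2 + 1/C) = 717.4 - j166.5 Ω.
Step 4 — Series with R1: Z_total = R1 + (R2 || C) = 808.8 - j166.5 Ω = 825.7∠-11.6° Ω.

Z = 808.8 - j166.5 Ω = 825.7∠-11.6° Ω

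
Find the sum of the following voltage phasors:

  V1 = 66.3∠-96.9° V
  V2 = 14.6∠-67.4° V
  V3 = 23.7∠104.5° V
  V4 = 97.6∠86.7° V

Step 1 — Convert each phasor to rectangular form:
  V1 = 66.3·(cos(-96.9°) + j·sin(-96.9°)) = -7.965 - j65.82 V
  V2 = 14.6·(cos(-67.4°) + j·sin(-67.4°)) = 5.611 - j13.48 V
  V3 = 23.7·(cos(104.5°) + j·sin(104.5°)) = -5.934 + j22.95 V
  V4 = 97.6·(cos(86.7°) + j·sin(86.7°)) = 5.618 + j97.44 V
Step 2 — Sum components: V_total = -2.67 + j41.08 V.
Step 3 — Convert to polar: |V_total| = 41.17 V, ∠V_total = 93.7°.

V_total = 41.17∠93.7° V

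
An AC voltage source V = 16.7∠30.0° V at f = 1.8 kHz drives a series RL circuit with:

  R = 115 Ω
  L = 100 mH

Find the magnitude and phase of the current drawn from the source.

Step 1 — Angular frequency: ω = 2π·f = 2π·1800 = 1.131e+04 rad/s.
Step 2 — Component impedances:
  R: Z = R = 115 Ω
  L: Z = jωL = j·1.131e+04·0.1 = 0 + j1131 Ω
Step 3 — Series combination: Z_total = R + L = 115 + j1131 Ω = 1137∠84.2° Ω.
Step 4 — Source phasor: V = 16.7∠30.0° V = 14.46 + j8.35 V.
Step 5 — Ohm's law: I = V / Z_total = (14.46 + j8.35) / (115 + j1131) = 0.008594 - j0.01191 A.
Step 6 — Convert to polar: |I| = 0.01469 A, ∠I = -54.2°.

I = 0.01469∠-54.2° A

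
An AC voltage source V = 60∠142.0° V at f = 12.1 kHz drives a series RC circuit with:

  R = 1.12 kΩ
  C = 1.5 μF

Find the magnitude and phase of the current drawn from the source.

Step 1 — Angular frequency: ω = 2π·f = 2π·1.21e+04 = 7.603e+04 rad/s.
Step 2 — Component impedances:
  R: Z = R = 1120 Ω
  C: Z = 1/(jωC) = -j/(ω·C) = 0 - j8.769 Ω
Step 3 — Series combination: Z_total = R + C = 1120 - j8.769 Ω = 1120∠-0.4° Ω.
Step 4 — Source phasor: V = 60∠142.0° V = -47.28 + j36.94 V.
Step 5 — Ohm's law: I = V / Z_total = (-47.28 + j36.94) / (1120 - j8.769) = -0.04247 + j0.03265 A.
Step 6 — Convert to polar: |I| = 0.05357 A, ∠I = 142.4°.

I = 0.05357∠142.4° A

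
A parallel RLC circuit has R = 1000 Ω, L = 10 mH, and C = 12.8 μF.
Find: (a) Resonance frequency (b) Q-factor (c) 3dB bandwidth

Step 1 — Resonance: ω₀ = 1/√(LC) = 1/√(0.01·1.28e-05) = 2795 rad/s.
Step 2 — f₀ = ω₀/(2π) = 444.9 Hz.
Step 3 — Parallel Q: Q = R/(ω₀L) = 1000/(2795·0.01) = 35.78.
Step 4 — Bandwidth: Δω = ω₀/Q = 78.13 rad/s; BW = Δω/(2π) = 12.43 Hz.

(a) f₀ = 444.9 Hz  (b) Q = 35.78  (c) BW = 12.43 Hz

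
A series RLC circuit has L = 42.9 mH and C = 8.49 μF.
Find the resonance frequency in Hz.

Step 1 — Resonance condition Im(Z)=0 gives ω₀ = 1/√(LC).
Step 2 — ω₀ = 1/√(0.0429·8.49e-06) = 1657 rad/s.
Step 3 — f₀ = ω₀/(2π) = 263.7 Hz.

f₀ = 263.7 Hz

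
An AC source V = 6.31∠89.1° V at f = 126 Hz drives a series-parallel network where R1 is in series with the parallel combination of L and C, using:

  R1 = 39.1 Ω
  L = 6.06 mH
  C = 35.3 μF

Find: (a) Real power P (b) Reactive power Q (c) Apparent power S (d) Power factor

Step 1 — Angular frequency: ω = 2π·f = 2π·126 = 791.7 rad/s.
Step 2 — Component impedances:
  R1: Z = R = 39.1 Ω
  L: Z = jωL = j·791.7·0.00606 = 0 + j4.798 Ω
  C: Z = 1/(jωC) = -j/(ω·C) = 0 - j35.78 Ω
Step 3 — Parallel branch: L || C = 1/(1/L + 1/C) = 0 + j5.54 Ω.
Step 4 — Series with R1: Z_total = R1 + (L || C) = 39.1 + j5.54 Ω = 39.49∠8.1° Ω.
Step 5 — Source phasor: V = 6.31∠89.1° V = 0.09911 + j6.309 V.
Step 6 — Current: I = V / Z = 0.0249 + j0.1578 A = 0.1598∠81.0° A.
Step 7 — Complex power: S = V·I* = 0.9983 + j0.1415 VA.
Step 8 — Real power: P = Re(S) = 0.9983 W.
Step 9 — Reactive power: Q = Im(S) = 0.1415 VAR.
Step 10 — Apparent power: |S| = 1.008 VA.
Step 11 — Power factor: PF = P/|S| = 0.9901 (lagging).

(a) P = 0.9983 W  (b) Q = 0.1415 VAR  (c) S = 1.008 VA  (d) PF = 0.9901 (lagging)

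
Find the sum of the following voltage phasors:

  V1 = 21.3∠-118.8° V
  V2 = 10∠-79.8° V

Step 1 — Convert each phasor to rectangular form:
  V1 = 21.3·(cos(-118.8°) + j·sin(-118.8°)) = -10.26 - j18.67 V
  V2 = 10·(cos(-79.8°) + j·sin(-79.8°)) = 1.771 - j9.842 V
Step 2 — Sum components: V_total = -8.491 - j28.51 V.
Step 3 — Convert to polar: |V_total| = 29.74 V, ∠V_total = -106.6°.

V_total = 29.74∠-106.6° V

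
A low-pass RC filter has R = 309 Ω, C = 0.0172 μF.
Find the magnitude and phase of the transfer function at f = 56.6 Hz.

Step 1 — Angular frequency: ω = 2π·56.6 = 355.6 rad/s.
Step 2 — Transfer function: H(jω) = 1/(1 + jωRC).
Step 3 — Denominator: 1 + jωRC = 1 + j·355.6·309·1.72e-08 = 1 + j0.00189.
Step 4 — H = 1 - j0.00189.
Step 5 — Magnitude: |H| = 1 (-0.0 dB); phase: φ = -0.1°.

|H| = 1 (-0.0 dB), φ = -0.1°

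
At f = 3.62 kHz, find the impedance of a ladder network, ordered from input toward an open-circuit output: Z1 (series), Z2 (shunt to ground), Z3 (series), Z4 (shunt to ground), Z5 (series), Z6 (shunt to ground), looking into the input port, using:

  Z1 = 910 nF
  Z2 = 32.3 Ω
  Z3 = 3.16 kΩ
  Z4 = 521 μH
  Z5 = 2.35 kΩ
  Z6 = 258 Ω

Step 1 — Angular frequency: ω = 2π·f = 2π·3620 = 2.275e+04 rad/s.
Step 2 — Component impedances:
  Z1: Z = 1/(jωC) = -j/(ω·C) = 0 - j48.31 Ω
  Z2: Z = R = 32.3 Ω
  Z3: Z = R = 3160 Ω
  Z4: Z = jωL = j·2.275e+04·0.000521 = 0 + j11.85 Ω
  Z5: Z = R = 2350 Ω
  Z6: Z = R = 258 Ω
Step 3 — Ladder network (open output): work backward from the far end, alternating series and parallel combinations. Z_in = 31.97 - j48.31 Ω = 57.93∠-56.5° Ω.

Z = 31.97 - j48.31 Ω = 57.93∠-56.5° Ω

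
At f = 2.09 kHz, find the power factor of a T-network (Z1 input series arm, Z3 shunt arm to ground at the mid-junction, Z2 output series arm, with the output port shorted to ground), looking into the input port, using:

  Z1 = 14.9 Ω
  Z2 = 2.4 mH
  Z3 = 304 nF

Step 1 — Angular frequency: ω = 2π·f = 2π·2090 = 1.313e+04 rad/s.
Step 2 — Component impedances:
  Z1: Z = R = 14.9 Ω
  Z2: Z = jωL = j·1.313e+04·0.0024 = 0 + j31.52 Ω
  Z3: Z = 1/(jωC) = -j/(ω·C) = 0 - j250.5 Ω
Step 3 — With the output port shorted to ground, the output series arm Z2 runs from the junction to ground; the shunt arm Z3 also runs from the junction to ground. They appear in parallel: Z3 || Z2 = 0 + j36.05 Ω.
Step 4 — Series with input arm Z1: Z_in = Z1 + (Z3 || Z2) = 14.9 + j36.05 Ω = 39.01∠67.5° Ω.
Step 5 — Power factor: PF = cos(φ) = Re(Z)/|Z| = 14.9/39.01 = 0.382.
Step 6 — Type: Im(Z) = 36.05 ⇒ lagging (phase φ = 67.5°).

PF = 0.382 (lagging, φ = 67.5°)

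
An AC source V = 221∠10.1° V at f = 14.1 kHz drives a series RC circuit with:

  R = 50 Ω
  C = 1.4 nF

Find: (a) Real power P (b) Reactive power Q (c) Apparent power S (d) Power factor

Step 1 — Angular frequency: ω = 2π·f = 2π·1.41e+04 = 8.859e+04 rad/s.
Step 2 — Component impedances:
  R: Z = R = 50 Ω
  C: Z = 1/(jωC) = -j/(ω·C) = 0 - j8063 Ω
Step 3 — Series combination: Z_total = R + C = 50 - j8063 Ω = 8063∠-89.6° Ω.
Step 4 — Source phasor: V = 221∠10.1° V = 217.6 + j38.76 V.
Step 5 — Current: I = V / Z = -0.004639 + j0.02701 A = 0.02741∠99.7° A.
Step 6 — Complex power: S = V·I* = 0.03757 - j6.058 VA.
Step 7 — Real power: P = Re(S) = 0.03757 W.
Step 8 — Reactive power: Q = Im(S) = -6.058 VAR.
Step 9 — Apparent power: |S| = 6.058 VA.
Step 10 — Power factor: PF = P/|S| = 0.006201 (leading).

(a) P = 0.03757 W  (b) Q = -6.058 VAR  (c) S = 6.058 VA  (d) PF = 0.006201 (leading)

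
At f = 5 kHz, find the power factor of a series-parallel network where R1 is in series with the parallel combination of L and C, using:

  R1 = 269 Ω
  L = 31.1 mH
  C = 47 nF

Step 1 — Angular frequency: ω = 2π·f = 2π·5000 = 3.142e+04 rad/s.
Step 2 — Component impedances:
  R1: Z = R = 269 Ω
  L: Z = jωL = j·3.142e+04·0.0311 = 0 + j977 Ω
  C: Z = 1/(jωC) = -j/(ω·C) = 0 - j677.3 Ω
Step 3 — Parallel branch: L || C = 1/(1/L + 1/C) = 0 - j2207 Ω.
Step 4 — Series with R1: Z_total = R1 + (L || C) = 269 - j2207 Ω = 2224∠-83.1° Ω.
Step 5 — Power factor: PF = cos(φ) = Re(Z)/|Z| = 269/2224 = 0.121.
Step 6 — Type: Im(Z) = -2207 ⇒ leading (phase φ = -83.1°).

PF = 0.121 (leading, φ = -83.1°)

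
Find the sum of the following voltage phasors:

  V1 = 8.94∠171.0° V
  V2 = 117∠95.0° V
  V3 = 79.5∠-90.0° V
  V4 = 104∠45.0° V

Step 1 — Convert each phasor to rectangular form:
  V1 = 8.94·(cos(171.0°) + j·sin(171.0°)) = -8.83 + j1.399 V
  V2 = 117·(cos(95.0°) + j·sin(95.0°)) = -10.2 + j116.6 V
  V3 = 79.5·(cos(-90.0°) + j·sin(-90.0°)) = 0 - j79.5 V
  V4 = 104·(cos(45.0°) + j·sin(45.0°)) = 73.54 + j73.54 V
Step 2 — Sum components: V_total = 54.51 + j112 V.
Step 3 — Convert to polar: |V_total| = 124.6 V, ∠V_total = 64.0°.

V_total = 124.6∠64.0° V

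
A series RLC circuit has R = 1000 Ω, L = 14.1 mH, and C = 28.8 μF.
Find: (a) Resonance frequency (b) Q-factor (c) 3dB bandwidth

Step 1 — Resonance condition Im(Z)=0 gives ω₀ = 1/√(LC).
Step 2 — ω₀ = 1/√(0.0141·2.88e-05) = 1569 rad/s.
Step 3 — f₀ = ω₀/(2π) = 249.8 Hz.
Step 4 — Series Q: Q = ω₀L/R = 1569·0.0141/1000 = 0.02213.
Step 5 — 3dB bandwidth: Δω = ω₀/Q = 7.092e+04 rad/s; BW = Δω/(2π) = 1.129e+04 Hz.

(a) f₀ = 249.8 Hz  (b) Q = 0.02213  (c) BW = 1.129e+04 Hz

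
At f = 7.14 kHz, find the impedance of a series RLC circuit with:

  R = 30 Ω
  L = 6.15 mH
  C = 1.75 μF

Step 1 — Angular frequency: ω = 2π·f = 2π·7140 = 4.486e+04 rad/s.
Step 2 — Component impedances:
  R: Z = R = 30 Ω
  L: Z = jωL = j·4.486e+04·0.00615 = 0 + j275.9 Ω
  C: Z = 1/(jωC) = -j/(ω·C) = 0 - j12.74 Ω
Step 3 — Series combination: Z_total = R + L + C = 30 + j263.2 Ω = 264.9∠83.5° Ω.

Z = 30 + j263.2 Ω = 264.9∠83.5° Ω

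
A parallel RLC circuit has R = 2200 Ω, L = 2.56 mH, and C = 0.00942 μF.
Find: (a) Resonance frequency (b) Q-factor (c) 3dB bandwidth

Step 1 — Resonance: ω₀ = 1/√(LC) = 1/√(0.00256·9.42e-09) = 2.036e+05 rad/s.
Step 2 — f₀ = ω₀/(2π) = 3.241e+04 Hz.
Step 3 — Parallel Q: Q = R/(ω₀L) = 2200/(2.036e+05·0.00256) = 4.22.
Step 4 — Bandwidth: Δω = ω₀/Q = 4.825e+04 rad/s; BW = Δω/(2π) = 7680 Hz.

(a) f₀ = 3.241e+04 Hz  (b) Q = 4.22  (c) BW = 7680 Hz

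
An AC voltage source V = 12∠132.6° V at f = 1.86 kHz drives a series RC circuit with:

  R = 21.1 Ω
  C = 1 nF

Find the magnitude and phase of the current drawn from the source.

Step 1 — Angular frequency: ω = 2π·f = 2π·1860 = 1.169e+04 rad/s.
Step 2 — Component impedances:
  R: Z = R = 21.1 Ω
  C: Z = 1/(jωC) = -j/(ω·C) = 0 - j8.557e+04 Ω
Step 3 — Series combination: Z_total = R + C = 21.1 - j8.557e+04 Ω = 8.557e+04∠-90.0° Ω.
Step 4 — Source phasor: V = 12∠132.6° V = -8.123 + j8.833 V.
Step 5 — Ohm's law: I = V / Z_total = (-8.123 + j8.833) / (21.1 - j8.557e+04) = -0.0001033 - j9.49e-05 A.
Step 6 — Convert to polar: |I| = 0.0001402 A, ∠I = -137.4°.

I = 0.0001402∠-137.4° A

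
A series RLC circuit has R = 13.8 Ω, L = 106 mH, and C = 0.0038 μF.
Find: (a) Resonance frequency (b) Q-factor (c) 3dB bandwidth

Step 1 — Resonance: ω₀ = 1/√(LC) = 1/√(0.106·3.8e-09) = 4.983e+04 rad/s.
Step 2 — f₀ = ω₀/(2π) = 7930 Hz.
Step 3 — Series Q: Q = ω₀L/R = 4.983e+04·0.106/13.8 = 382.7.
Step 4 — Bandwidth: Δω = ω₀/Q = 130.2 rad/s; BW = Δω/(2π) = 20.72 Hz.

(a) f₀ = 7930 Hz  (b) Q = 382.7  (c) BW = 20.72 Hz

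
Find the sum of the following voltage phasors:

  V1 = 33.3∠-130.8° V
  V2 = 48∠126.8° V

Step 1 — Convert each phasor to rectangular form:
  V1 = 33.3·(cos(-130.8°) + j·sin(-130.8°)) = -21.76 - j25.21 V
  V2 = 48·(cos(126.8°) + j·sin(126.8°)) = -28.75 + j38.44 V
Step 2 — Sum components: V_total = -50.51 + j13.23 V.
Step 3 — Convert to polar: |V_total| = 52.22 V, ∠V_total = 165.3°.

V_total = 52.22∠165.3° V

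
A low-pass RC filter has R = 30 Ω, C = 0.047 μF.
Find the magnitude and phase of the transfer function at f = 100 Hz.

Step 1 — Angular frequency: ω = 2π·100 = 628.3 rad/s.
Step 2 — Transfer function: H(jω) = 1/(1 + jωRC).
Step 3 — Denominator: 1 + jωRC = 1 + j·628.3·30·4.7e-08 = 1 + j0.0008859.
Step 4 — H = 1 - j0.0008859.
Step 5 — Magnitude: |H| = 1 (-0.0 dB); phase: φ = -0.1°.

|H| = 1 (-0.0 dB), φ = -0.1°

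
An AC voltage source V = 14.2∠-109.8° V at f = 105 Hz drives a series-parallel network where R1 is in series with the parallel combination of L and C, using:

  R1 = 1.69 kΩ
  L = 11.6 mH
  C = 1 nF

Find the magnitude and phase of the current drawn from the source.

Step 1 — Angular frequency: ω = 2π·f = 2π·105 = 659.7 rad/s.
Step 2 — Component impedances:
  R1: Z = R = 1690 Ω
  L: Z = jωL = j·659.7·0.0116 = 0 + j7.653 Ω
  C: Z = 1/(jωC) = -j/(ω·C) = 0 - j1.516e+06 Ω
Step 3 — Parallel branch: L || C = 1/(1/L + 1/C) = 0 + j7.653 Ω.
Step 4 — Series with R1: Z_total = R1 + (L || C) = 1690 + j7.653 Ω = 1690∠0.3° Ω.
Step 5 — Source phasor: V = 14.2∠-109.8° V = -4.81 - j13.36 V.
Step 6 — Ohm's law: I = V / Z_total = (-4.81 - j13.36) / (1690 + j7.653) = -0.002882 - j0.007893 A.
Step 7 — Convert to polar: |I| = 0.008402 A, ∠I = -110.1°.

I = 0.008402∠-110.1° A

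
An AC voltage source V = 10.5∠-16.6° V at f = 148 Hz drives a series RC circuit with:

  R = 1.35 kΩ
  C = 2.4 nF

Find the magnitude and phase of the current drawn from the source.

Step 1 — Angular frequency: ω = 2π·f = 2π·148 = 929.9 rad/s.
Step 2 — Component impedances:
  R: Z = R = 1350 Ω
  C: Z = 1/(jωC) = -j/(ω·C) = 0 - j4.481e+05 Ω
Step 3 — Series combination: Z_total = R + C = 1350 - j4.481e+05 Ω = 4.481e+05∠-89.8° Ω.
Step 4 — Source phasor: V = 10.5∠-16.6° V = 10.06 - j3 V.
Step 5 — Ohm's law: I = V / Z_total = (10.06 - j3) / (1350 - j4.481e+05) = 6.762e-06 + j2.244e-05 A.
Step 6 — Convert to polar: |I| = 2.343e-05 A, ∠I = 73.2°.

I = 2.343e-05∠73.2° A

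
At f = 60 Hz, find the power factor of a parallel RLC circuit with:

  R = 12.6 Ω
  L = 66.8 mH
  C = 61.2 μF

Step 1 — Angular frequency: ω = 2π·f = 2π·60 = 377 rad/s.
Step 2 — Component impedances:
  R: Z = R = 12.6 Ω
  L: Z = jωL = j·377·0.0668 = 0 + j25.18 Ω
  C: Z = 1/(jωC) = -j/(ω·C) = 0 - j43.34 Ω
Step 3 — Parallel combination: 1/Z_total = 1/R + 1/L + 1/C; Z_total = 12.07 + j2.53 Ω = 12.33∠11.8° Ω.
Step 4 — Power factor: PF = cos(φ) = Re(Z)/|Z| = 12.0696/12.3319 = 0.9787.
Step 5 — Type: Im(Z) = 2.53 ⇒ lagging (phase φ = 11.8°).

PF = 0.9787 (lagging, φ = 11.8°)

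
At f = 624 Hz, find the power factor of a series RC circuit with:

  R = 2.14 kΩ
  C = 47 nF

Step 1 — Angular frequency: ω = 2π·f = 2π·624 = 3921 rad/s.
Step 2 — Component impedances:
  R: Z = R = 2140 Ω
  C: Z = 1/(jωC) = -j/(ω·C) = 0 - j5427 Ω
Step 3 — Series combination: Z_total = R + C = 2140 - j5427 Ω = 5833∠-68.5° Ω.
Step 4 — Power factor: PF = cos(φ) = Re(Z)/|Z| = 2140/5833 = 0.3669.
Step 5 — Type: Im(Z) = -5427 ⇒ leading (phase φ = -68.5°).

PF = 0.3669 (leading, φ = -68.5°)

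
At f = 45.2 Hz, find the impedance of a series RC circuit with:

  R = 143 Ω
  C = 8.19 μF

Step 1 — Angular frequency: ω = 2π·f = 2π·45.2 = 284 rad/s.
Step 2 — Component impedances:
  R: Z = R = 143 Ω
  C: Z = 1/(jωC) = -j/(ω·C) = 0 - j429.9 Ω
Step 3 — Series combination: Z_total = R + C = 143 - j429.9 Ω = 453.1∠-71.6° Ω.

Z = 143 - j429.9 Ω = 453.1∠-71.6° Ω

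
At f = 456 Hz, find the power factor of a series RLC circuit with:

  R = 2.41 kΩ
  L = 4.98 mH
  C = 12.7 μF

Step 1 — Angular frequency: ω = 2π·f = 2π·456 = 2865 rad/s.
Step 2 — Component impedances:
  R: Z = R = 2410 Ω
  L: Z = jωL = j·2865·0.00498 = 0 + j14.27 Ω
  C: Z = 1/(jωC) = -j/(ω·C) = 0 - j27.48 Ω
Step 3 — Series combination: Z_total = R + L + C = 2410 - j13.21 Ω = 2410∠-0.3° Ω.
Step 4 — Power factor: PF = cos(φ) = Re(Z)/|Z| = 2410/2410 = 1.
Step 5 — Type: Im(Z) = -13.21 ⇒ leading (phase φ = -0.3°).

PF = 1 (leading, φ = -0.3°)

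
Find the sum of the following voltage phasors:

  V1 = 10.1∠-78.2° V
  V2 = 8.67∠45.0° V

Step 1 — Convert each phasor to rectangular form:
  V1 = 10.1·(cos(-78.2°) + j·sin(-78.2°)) = 2.065 - j9.887 V
  V2 = 8.67·(cos(45.0°) + j·sin(45.0°)) = 6.131 + j6.131 V
Step 2 — Sum components: V_total = 8.196 - j3.756 V.
Step 3 — Convert to polar: |V_total| = 9.016 V, ∠V_total = -24.6°.

V_total = 9.016∠-24.6° V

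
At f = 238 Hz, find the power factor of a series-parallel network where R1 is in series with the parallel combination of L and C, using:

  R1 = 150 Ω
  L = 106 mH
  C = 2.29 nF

Step 1 — Angular frequency: ω = 2π·f = 2π·238 = 1495 rad/s.
Step 2 — Component impedances:
  R1: Z = R = 150 Ω
  L: Z = jωL = j·1495·0.106 = 0 + j158.5 Ω
  C: Z = 1/(jωC) = -j/(ω·C) = 0 - j2.92e+05 Ω
Step 3 — Parallel branch: L || C = 1/(1/L + 1/C) = 0 + j158.6 Ω.
Step 4 — Series with R1: Z_total = R1 + (L || C) = 150 + j158.6 Ω = 218.3∠46.6° Ω.
Step 5 — Power factor: PF = cos(φ) = Re(Z)/|Z| = 150/218.3 = 0.6871.
Step 6 — Type: Im(Z) = 158.6 ⇒ lagging (phase φ = 46.6°).

PF = 0.6871 (lagging, φ = 46.6°)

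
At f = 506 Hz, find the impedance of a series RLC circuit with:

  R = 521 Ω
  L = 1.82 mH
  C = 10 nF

Step 1 — Angular frequency: ω = 2π·f = 2π·506 = 3179 rad/s.
Step 2 — Component impedances:
  R: Z = R = 521 Ω
  L: Z = jωL = j·3179·0.00182 = 0 + j5.786 Ω
  C: Z = 1/(jωC) = -j/(ω·C) = 0 - j3.145e+04 Ω
Step 3 — Series combination: Z_total = R + L + C = 521 - j3.145e+04 Ω = 3.145e+04∠-89.1° Ω.

Z = 521 - j3.145e+04 Ω = 3.145e+04∠-89.1° Ω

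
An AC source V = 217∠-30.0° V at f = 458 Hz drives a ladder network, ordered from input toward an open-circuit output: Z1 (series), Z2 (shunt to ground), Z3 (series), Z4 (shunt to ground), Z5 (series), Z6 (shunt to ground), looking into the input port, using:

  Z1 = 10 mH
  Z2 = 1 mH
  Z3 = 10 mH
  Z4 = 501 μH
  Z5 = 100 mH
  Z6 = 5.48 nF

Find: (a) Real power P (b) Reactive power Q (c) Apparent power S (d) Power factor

Step 1 — Angular frequency: ω = 2π·f = 2π·458 = 2878 rad/s.
Step 2 — Component impedances:
  Z1: Z = jωL = j·2878·0.01 = 0 + j28.78 Ω
  Z2: Z = jωL = j·2878·0.001 = 0 + j2.878 Ω
  Z3: Z = jωL = j·2878·0.01 = 0 + j28.78 Ω
  Z4: Z = jωL = j·2878·0.000501 = 0 + j1.442 Ω
  Z5: Z = jωL = j·2878·0.1 = 0 + j287.8 Ω
  Z6: Z = 1/(jωC) = -j/(ω·C) = 0 - j6.341e+04 Ω
Step 3 — Ladder network (open output): work backward from the far end, alternating series and parallel combinations. Z_in = 0 + j31.4 Ω = 31.4∠90.0° Ω.
Step 4 — Source phasor: V = 217∠-30.0° V = 187.9 - j108.5 V.
Step 5 — Current: I = V / Z = -3.455 - j5.984 A = 6.91∠-120.0° A.
Step 6 — Complex power: S = V·I* = 0 + j1499 VA.
Step 7 — Real power: P = Re(S) = 0 W.
Step 8 — Reactive power: Q = Im(S) = 1499 VAR.
Step 9 — Apparent power: |S| = 1499 VA.
Step 10 — Power factor: PF = P/|S| = 0 (lagging).

(a) P = 0 W  (b) Q = 1499 VAR  (c) S = 1499 VA  (d) PF = 0 (lagging)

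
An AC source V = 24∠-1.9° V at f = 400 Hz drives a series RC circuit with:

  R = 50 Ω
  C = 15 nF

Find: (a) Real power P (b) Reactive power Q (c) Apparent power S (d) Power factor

Step 1 — Angular frequency: ω = 2π·f = 2π·400 = 2513 rad/s.
Step 2 — Component impedances:
  R: Z = R = 50 Ω
  C: Z = 1/(jωC) = -j/(ω·C) = 0 - j2.653e+04 Ω
Step 3 — Series combination: Z_total = R + C = 50 - j2.653e+04 Ω = 2.653e+04∠-89.9° Ω.
Step 4 — Source phasor: V = 24∠-1.9° V = 23.99 - j0.7957 V.
Step 5 — Current: I = V / Z = 3.17e-05 + j0.0009042 A = 0.0009048∠88.0° A.
Step 6 — Complex power: S = V·I* = 4.093e-05 - j0.02171 VA.
Step 7 — Real power: P = Re(S) = 4.093e-05 W.
Step 8 — Reactive power: Q = Im(S) = -0.02171 VAR.
Step 9 — Apparent power: |S| = 0.02171 VA.
Step 10 — Power factor: PF = P/|S| = 0.001885 (leading).

(a) P = 4.093e-05 W  (b) Q = -0.02171 VAR  (c) S = 0.02171 VA  (d) PF = 0.001885 (leading)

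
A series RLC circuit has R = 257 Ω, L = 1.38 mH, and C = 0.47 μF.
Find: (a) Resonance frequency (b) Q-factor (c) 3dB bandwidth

Step 1 — Resonance: ω₀ = 1/√(LC) = 1/√(0.00138·4.7e-07) = 3.927e+04 rad/s.
Step 2 — f₀ = ω₀/(2π) = 6249 Hz.
Step 3 — Series Q: Q = ω₀L/R = 3.927e+04·0.00138/257 = 0.2108.
Step 4 — Bandwidth: Δω = ω₀/Q = 1.862e+05 rad/s; BW = Δω/(2π) = 2.964e+04 Hz.

(a) f₀ = 6249 Hz  (b) Q = 0.2108  (c) BW = 2.964e+04 Hz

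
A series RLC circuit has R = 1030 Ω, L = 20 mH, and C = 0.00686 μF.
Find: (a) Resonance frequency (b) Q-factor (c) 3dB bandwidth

Step 1 — Resonance: ω₀ = 1/√(LC) = 1/√(0.02·6.86e-09) = 8.537e+04 rad/s.
Step 2 — f₀ = ω₀/(2π) = 1.359e+04 Hz.
Step 3 — Series Q: Q = ω₀L/R = 8.537e+04·0.02/1030 = 1.658.
Step 4 — Bandwidth: Δω = ω₀/Q = 5.15e+04 rad/s; BW = Δω/(2π) = 8196 Hz.

(a) f₀ = 1.359e+04 Hz  (b) Q = 1.658  (c) BW = 8196 Hz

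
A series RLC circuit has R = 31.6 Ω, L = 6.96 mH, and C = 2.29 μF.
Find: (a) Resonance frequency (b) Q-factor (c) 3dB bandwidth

Step 1 — Resonance condition Im(Z)=0 gives ω₀ = 1/√(LC).
Step 2 — ω₀ = 1/√(0.00696·2.29e-06) = 7921 rad/s.
Step 3 — f₀ = ω₀/(2π) = 1261 Hz.
Step 4 — Series Q: Q = ω₀L/R = 7921·0.00696/31.6 = 1.745.
Step 5 — 3dB bandwidth: Δω = ω₀/Q = 4540 rad/s; BW = Δω/(2π) = 722.6 Hz.

(a) f₀ = 1261 Hz  (b) Q = 1.745  (c) BW = 722.6 Hz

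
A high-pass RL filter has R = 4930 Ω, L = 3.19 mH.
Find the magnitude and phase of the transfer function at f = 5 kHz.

Step 1 — Angular frequency: ω = 2π·5000 = 3.142e+04 rad/s.
Step 2 — Transfer function: H(jω) = jωL/(R + jωL).
Step 3 — Numerator jωL = j·100.2; denominator R + jωL = 4930 + j100.2.
Step 4 — H = 0.0004131 + j0.02032.
Step 5 — Magnitude: |H| = 0.02032 (-33.8 dB); phase: φ = 88.8°.

|H| = 0.02032 (-33.8 dB), φ = 88.8°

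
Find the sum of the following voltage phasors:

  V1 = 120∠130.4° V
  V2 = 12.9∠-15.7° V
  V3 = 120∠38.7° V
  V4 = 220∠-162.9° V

Step 1 — Convert each phasor to rectangular form:
  V1 = 120·(cos(130.4°) + j·sin(130.4°)) = -77.77 + j91.38 V
  V2 = 12.9·(cos(-15.7°) + j·sin(-15.7°)) = 12.42 - j3.491 V
  V3 = 120·(cos(38.7°) + j·sin(38.7°)) = 93.65 + j75.03 V
  V4 = 220·(cos(-162.9°) + j·sin(-162.9°)) = -210.3 - j64.69 V
Step 2 — Sum components: V_total = -182 + j98.23 V.
Step 3 — Convert to polar: |V_total| = 206.8 V, ∠V_total = 151.6°.

V_total = 206.8∠151.6° V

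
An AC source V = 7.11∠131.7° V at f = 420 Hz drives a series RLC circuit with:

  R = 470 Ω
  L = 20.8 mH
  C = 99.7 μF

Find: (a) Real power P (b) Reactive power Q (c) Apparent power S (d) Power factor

Step 1 — Angular frequency: ω = 2π·f = 2π·420 = 2639 rad/s.
Step 2 — Component impedances:
  R: Z = R = 470 Ω
  L: Z = jωL = j·2639·0.0208 = 0 + j54.89 Ω
  C: Z = 1/(jωC) = -j/(ω·C) = 0 - j3.801 Ω
Step 3 — Series combination: Z_total = R + L + C = 470 + j51.09 Ω = 472.8∠6.2° Ω.
Step 4 — Source phasor: V = 7.11∠131.7° V = -4.73 + j5.309 V.
Step 5 — Current: I = V / Z = -0.008732 + j0.01224 A = 0.01504∠125.5° A.
Step 6 — Complex power: S = V·I* = 0.1063 + j0.01156 VA.
Step 7 — Real power: P = Re(S) = 0.1063 W.
Step 8 — Reactive power: Q = Im(S) = 0.01156 VAR.
Step 9 — Apparent power: |S| = 0.1069 VA.
Step 10 — Power factor: PF = P/|S| = 0.9941 (lagging).

(a) P = 0.1063 W  (b) Q = 0.01156 VAR  (c) S = 0.1069 VA  (d) PF = 0.9941 (lagging)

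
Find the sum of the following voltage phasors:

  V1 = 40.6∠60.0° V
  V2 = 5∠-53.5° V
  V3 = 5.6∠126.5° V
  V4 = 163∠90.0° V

Step 1 — Convert each phasor to rectangular form:
  V1 = 40.6·(cos(60.0°) + j·sin(60.0°)) = 20.3 + j35.16 V
  V2 = 5·(cos(-53.5°) + j·sin(-53.5°)) = 2.974 - j4.019 V
  V3 = 5.6·(cos(126.5°) + j·sin(126.5°)) = -3.331 + j4.502 V
  V4 = 163·(cos(90.0°) + j·sin(90.0°)) = 0 + j163 V
Step 2 — Sum components: V_total = 19.94 + j198.6 V.
Step 3 — Convert to polar: |V_total| = 199.6 V, ∠V_total = 84.3°.

V_total = 199.6∠84.3° V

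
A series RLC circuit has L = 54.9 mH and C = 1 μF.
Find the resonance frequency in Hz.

Step 1 — Resonance condition Im(Z)=0 gives ω₀ = 1/√(LC).
Step 2 — ω₀ = 1/√(0.0549·1e-06) = 4268 rad/s.
Step 3 — f₀ = ω₀/(2π) = 679.3 Hz.

f₀ = 679.3 Hz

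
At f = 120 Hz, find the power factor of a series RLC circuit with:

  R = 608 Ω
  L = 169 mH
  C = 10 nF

Step 1 — Angular frequency: ω = 2π·f = 2π·120 = 754 rad/s.
Step 2 — Component impedances:
  R: Z = R = 608 Ω
  L: Z = jωL = j·754·0.169 = 0 + j127.4 Ω
  C: Z = 1/(jωC) = -j/(ω·C) = 0 - j1.326e+05 Ω
Step 3 — Series combination: Z_total = R + L + C = 608 - j1.325e+05 Ω = 1.325e+05∠-89.7° Ω.
Step 4 — Power factor: PF = cos(φ) = Re(Z)/|Z| = 608/1.325e+05 = 0.004589.
Step 5 — Type: Im(Z) = -1.325e+05 ⇒ leading (phase φ = -89.7°).

PF = 0.004589 (leading, φ = -89.7°)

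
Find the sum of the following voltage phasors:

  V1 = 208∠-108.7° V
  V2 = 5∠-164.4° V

Step 1 — Convert each phasor to rectangular form:
  V1 = 208·(cos(-108.7°) + j·sin(-108.7°)) = -66.69 - j197 V
  V2 = 5·(cos(-164.4°) + j·sin(-164.4°)) = -4.816 - j1.345 V
Step 2 — Sum components: V_total = -71.5 - j198.4 V.
Step 3 — Convert to polar: |V_total| = 210.9 V, ∠V_total = -109.8°.

V_total = 210.9∠-109.8° V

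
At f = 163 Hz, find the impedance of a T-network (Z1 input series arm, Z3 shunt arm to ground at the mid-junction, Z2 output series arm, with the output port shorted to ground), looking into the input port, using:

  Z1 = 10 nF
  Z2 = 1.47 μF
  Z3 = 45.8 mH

Step 1 — Angular frequency: ω = 2π·f = 2π·163 = 1024 rad/s.
Step 2 — Component impedances:
  Z1: Z = 1/(jωC) = -j/(ω·C) = 0 - j9.764e+04 Ω
  Z2: Z = 1/(jωC) = -j/(ω·C) = 0 - j664.2 Ω
  Z3: Z = jωL = j·1024·0.0458 = 0 + j46.91 Ω
Step 3 — With the output port shorted to ground, the output series arm Z2 runs from the junction to ground; the shunt arm Z3 also runs from the junction to ground. They appear in parallel: Z3 || Z2 = 0 + j50.47 Ω.
Step 4 — Series with input arm Z1: Z_in = Z1 + (Z3 || Z2) = 0 - j9.759e+04 Ω = 9.759e+04∠-90.0° Ω.

Z = 0 - j9.759e+04 Ω = 9.759e+04∠-90.0° Ω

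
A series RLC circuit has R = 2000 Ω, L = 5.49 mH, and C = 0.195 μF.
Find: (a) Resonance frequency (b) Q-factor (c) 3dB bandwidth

Step 1 — Resonance: ω₀ = 1/√(LC) = 1/√(0.00549·1.95e-07) = 3.056e+04 rad/s.
Step 2 — f₀ = ω₀/(2π) = 4864 Hz.
Step 3 — Series Q: Q = ω₀L/R = 3.056e+04·0.00549/2000 = 0.0839.
Step 4 — Bandwidth: Δω = ω₀/Q = 3.643e+05 rad/s; BW = Δω/(2π) = 5.798e+04 Hz.

(a) f₀ = 4864 Hz  (b) Q = 0.0839  (c) BW = 5.798e+04 Hz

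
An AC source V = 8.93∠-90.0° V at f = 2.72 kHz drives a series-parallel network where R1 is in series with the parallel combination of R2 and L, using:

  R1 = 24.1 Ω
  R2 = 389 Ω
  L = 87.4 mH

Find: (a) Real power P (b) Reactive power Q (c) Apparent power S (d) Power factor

Step 1 — Angular frequency: ω = 2π·f = 2π·2720 = 1.709e+04 rad/s.
Step 2 — Component impedances:
  R1: Z = R = 24.1 Ω
  R2: Z = R = 389 Ω
  L: Z = jωL = j·1.709e+04·0.0874 = 0 + j1494 Ω
Step 3 — Parallel branch: R2 || L = 1/(1/R2 + 1/L) = 364.3 + j94.87 Ω.
Step 4 — Series with R1: Z_total = R1 + (R2 || L) = 388.4 + j94.87 Ω = 399.8∠13.7° Ω.
Step 5 — Source phasor: V = 8.93∠-90.0° V = 0 - j8.93 V.
Step 6 — Current: I = V / Z = -0.0053 - j0.0217 A = 0.02234∠-103.7° A.
Step 7 — Complex power: S = V·I* = 0.1938 + j0.04733 VA.
Step 8 — Real power: P = Re(S) = 0.1938 W.
Step 9 — Reactive power: Q = Im(S) = 0.04733 VAR.
Step 10 — Apparent power: |S| = 0.1995 VA.
Step 11 — Power factor: PF = P/|S| = 0.9714 (lagging).

(a) P = 0.1938 W  (b) Q = 0.04733 VAR  (c) S = 0.1995 VA  (d) PF = 0.9714 (lagging)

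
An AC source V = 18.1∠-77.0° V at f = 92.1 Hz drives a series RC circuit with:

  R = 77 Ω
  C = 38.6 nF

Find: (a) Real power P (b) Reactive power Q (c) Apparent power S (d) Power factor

Step 1 — Angular frequency: ω = 2π·f = 2π·92.1 = 578.7 rad/s.
Step 2 — Component impedances:
  R: Z = R = 77 Ω
  C: Z = 1/(jωC) = -j/(ω·C) = 0 - j4.477e+04 Ω
Step 3 — Series combination: Z_total = R + C = 77 - j4.477e+04 Ω = 4.477e+04∠-89.9° Ω.
Step 4 — Source phasor: V = 18.1∠-77.0° V = 4.072 - j17.64 V.
Step 5 — Current: I = V / Z = 0.0003941 + j9.027e-05 A = 0.0004043∠12.9° A.
Step 6 — Complex power: S = V·I* = 1.259e-05 - j0.007318 VA.
Step 7 — Real power: P = Re(S) = 1.259e-05 W.
Step 8 — Reactive power: Q = Im(S) = -0.007318 VAR.
Step 9 — Apparent power: |S| = 0.007318 VA.
Step 10 — Power factor: PF = P/|S| = 0.00172 (leading).

(a) P = 1.259e-05 W  (b) Q = -0.007318 VAR  (c) S = 0.007318 VA  (d) PF = 0.00172 (leading)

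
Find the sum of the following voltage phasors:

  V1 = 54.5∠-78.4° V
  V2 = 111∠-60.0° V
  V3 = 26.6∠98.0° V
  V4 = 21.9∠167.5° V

Step 1 — Convert each phasor to rectangular form:
  V1 = 54.5·(cos(-78.4°) + j·sin(-78.4°)) = 10.96 - j53.39 V
  V2 = 111·(cos(-60.0°) + j·sin(-60.0°)) = 55.5 - j96.13 V
  V3 = 26.6·(cos(98.0°) + j·sin(98.0°)) = -3.702 + j26.34 V
  V4 = 21.9·(cos(167.5°) + j·sin(167.5°)) = -21.38 + j4.74 V
Step 2 — Sum components: V_total = 41.38 - j118.4 V.
Step 3 — Convert to polar: |V_total| = 125.5 V, ∠V_total = -70.7°.

V_total = 125.5∠-70.7° V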